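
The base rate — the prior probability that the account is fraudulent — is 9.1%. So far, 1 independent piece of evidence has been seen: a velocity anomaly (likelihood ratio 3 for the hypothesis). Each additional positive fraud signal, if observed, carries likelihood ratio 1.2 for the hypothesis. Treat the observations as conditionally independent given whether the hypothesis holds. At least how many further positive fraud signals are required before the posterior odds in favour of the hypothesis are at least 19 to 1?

23

Prior odds = 0.091/0.909 = 91/909.
Bayes factor of the evidence already in hand = 3.
Odds after that evidence = (91/909) × 3 = 91/303.
Target odds = 19.
Need 1.2ⁿ ≥ 19 ÷ (91/303) = 5757/91.
1.2²² ≈55.2061 falls short of 5757/91 but 1.2²³ ≈66.2474 reaches it, so n = 23.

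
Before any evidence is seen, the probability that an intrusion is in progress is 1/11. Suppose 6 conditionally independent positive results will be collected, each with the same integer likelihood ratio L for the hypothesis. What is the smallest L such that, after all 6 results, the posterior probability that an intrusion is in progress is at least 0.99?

4

Prior odds = (1/11)/(10/11) = 0.1.
Target odds = 0.99/0.01 = 99.
Need L⁶ ≥ 99 ÷ 0.1 = 990.
3⁶ = 729 < 990 ≤ 4096 = 4⁶, so L = 4.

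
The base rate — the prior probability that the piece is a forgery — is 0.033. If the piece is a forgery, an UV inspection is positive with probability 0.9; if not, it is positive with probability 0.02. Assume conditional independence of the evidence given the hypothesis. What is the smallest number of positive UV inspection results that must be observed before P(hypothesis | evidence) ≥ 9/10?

2

Prior odds = 0.033/0.967 = 33/967.
Likelihood ratio of a positive = 0.9/0.02 = 45.
Target odds: 0.9 ÷ 0.1 = 9.
Require 45ⁿ ≥ 9 ÷ (33/967) = 2901/11.
45¹ = 45 falls short of 2901/11 but 45² = 2025 reaches it, so n = 2.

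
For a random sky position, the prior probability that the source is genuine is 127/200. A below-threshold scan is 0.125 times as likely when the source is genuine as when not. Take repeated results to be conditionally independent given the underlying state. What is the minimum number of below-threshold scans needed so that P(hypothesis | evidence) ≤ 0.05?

2

Prior odds: 0.635 ÷ 0.365 = 127/73.
Likelihood ratio per below-threshold scan = 0.125.
Target posterior odds = 0.05/0.95 = 1/19.
Need (127/73) × 0.125ⁿ ≤ 1/19, i.e. 0.125ⁿ ≤ 73/2413.
0.125¹ = 0.125 is still above 73/2413 but 0.125² = 0.015625 is at or below it, so n = 2.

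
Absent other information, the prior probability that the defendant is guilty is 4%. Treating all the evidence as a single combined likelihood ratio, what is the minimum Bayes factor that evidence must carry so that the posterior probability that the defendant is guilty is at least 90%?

Prior odds = 0.04/0.96 = 1/24.
Target odds = 0.9/0.1 = 9.
Required Bayes factor = 9 ÷ (1/24) = 216.

216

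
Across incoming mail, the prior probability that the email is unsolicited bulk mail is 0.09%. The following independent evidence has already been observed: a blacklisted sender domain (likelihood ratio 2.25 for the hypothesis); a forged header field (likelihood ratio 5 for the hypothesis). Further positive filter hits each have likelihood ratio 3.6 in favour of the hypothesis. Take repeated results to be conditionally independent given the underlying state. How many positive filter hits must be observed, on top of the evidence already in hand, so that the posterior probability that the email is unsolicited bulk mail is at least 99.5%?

8

Prior odds = 0.0009/0.9991 = 9/9991.
Combined Bayes factor of the evidence already in hand = 2.25 × 5 = 11.25.
Odds after that evidence = (9/9991) × 11.25 = 405/39964.
Target odds = 0.995/0.005 = 199.
Need 3.6ⁿ ≥ 199 ÷ (405/39964) = 7952836/405.
3.6⁷ = 612220032/78125 falls short of 7952836/405 but 3.6⁸ ≈28211.1 reaches it, so n = 8.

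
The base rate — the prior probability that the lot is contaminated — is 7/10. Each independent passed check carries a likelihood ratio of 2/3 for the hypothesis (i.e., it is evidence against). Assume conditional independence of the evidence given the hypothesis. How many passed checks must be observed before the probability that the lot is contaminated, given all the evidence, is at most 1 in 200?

16

Prior odds: 0.7 ÷ 0.3 = 7/3.
Likelihood ratio per passed check = 2/3.
Target posterior odds = 0.005/0.995 = 1/199.
Require (2/3)ⁿ ≤ 1/199 ÷ (7/3) = 3/1393.
(2/3)¹⁵ = 32768/14348907 is still above 3/1393 but (2/3)¹⁶ = 65536/43046721 is at or below it, so n = 16.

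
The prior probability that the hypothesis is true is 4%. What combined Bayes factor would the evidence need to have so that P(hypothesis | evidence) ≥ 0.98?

1176

Prior odds = 0.04/0.96 = 1/24.
Target odds = 0.98/0.02 = 49.
Required Bayes factor = 49 ÷ (1/24) = 1176.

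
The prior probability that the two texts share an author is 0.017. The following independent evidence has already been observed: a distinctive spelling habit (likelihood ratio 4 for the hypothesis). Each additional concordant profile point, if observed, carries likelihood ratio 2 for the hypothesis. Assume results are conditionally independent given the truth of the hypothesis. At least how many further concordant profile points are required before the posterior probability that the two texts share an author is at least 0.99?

Prior odds = 0.017/0.983 = 17/983.
Bayes factor of the evidence already in hand = 4.
Odds after that evidence = (17/983) × 4 = 68/983.
Target odds = 0.99/0.01 = 99.
Need 2ⁿ ≥ 99 ÷ (68/983) = 97317/68.
2¹⁰ = 1024 falls short of 97317/68 but 2¹¹ = 2048 reaches it, so n = 11.

11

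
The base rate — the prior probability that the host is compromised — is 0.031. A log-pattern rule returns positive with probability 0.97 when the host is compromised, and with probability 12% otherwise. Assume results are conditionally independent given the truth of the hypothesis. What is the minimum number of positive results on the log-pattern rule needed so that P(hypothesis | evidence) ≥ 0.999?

5

Prior odds: 0.031 ÷ 0.969 = 31/969.
Likelihood ratio of a positive result = 0.97/0.12 = 97/12.
Target odds: 0.999 ÷ 0.001 = 999.
Need (31/969) × (97/12)ⁿ ≥ 999, i.e. (97/12)ⁿ ≥ 968031/31.
(97/12)⁴ = 88529281/20736 falls short of 968031/31 but (97/12)⁵ ≈34510.6 reaches it, so n = 5.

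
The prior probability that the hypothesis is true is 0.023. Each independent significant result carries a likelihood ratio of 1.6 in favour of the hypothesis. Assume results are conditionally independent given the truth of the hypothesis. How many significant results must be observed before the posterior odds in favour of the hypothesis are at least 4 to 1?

Prior odds = 0.023/0.977 = 23/977.
Likelihood ratio per significant result = 1.6.
Target odds = 4.
Require 1.6ⁿ ≥ 4 ÷ (23/977) = 3908/23.
1.6¹⁰ ≈109.951 falls short of 3908/23 but 1.6¹¹ ≈175.922 reaches it, so n = 11.

11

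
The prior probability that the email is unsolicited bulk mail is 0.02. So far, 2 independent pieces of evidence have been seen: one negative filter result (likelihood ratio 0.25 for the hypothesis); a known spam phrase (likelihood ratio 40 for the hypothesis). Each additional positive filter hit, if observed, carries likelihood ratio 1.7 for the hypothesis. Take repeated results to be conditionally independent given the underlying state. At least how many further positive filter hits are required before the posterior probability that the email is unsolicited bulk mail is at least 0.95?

9

Prior odds = 0.02/0.98 = 1/49.
Combined Bayes factor of the evidence already in hand = 0.25 × 40 = 10.
Odds after that evidence = (1/49) × 10 = 10/49.
Target odds = 0.95/0.05 = 19.
Need 1.7ⁿ ≥ 19 ÷ (10/49) = 93.1.
1.7⁸ ≈69.7576 falls short of 93.1 but 1.7⁹ ≈118.588 reaches it, so n = 9.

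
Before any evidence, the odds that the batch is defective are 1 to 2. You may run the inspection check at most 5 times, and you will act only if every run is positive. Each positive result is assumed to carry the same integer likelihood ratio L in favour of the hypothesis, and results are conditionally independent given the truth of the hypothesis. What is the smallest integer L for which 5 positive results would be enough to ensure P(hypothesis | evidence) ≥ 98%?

3

Prior odds = 0.5.
Target odds = 0.98/0.02 = 49.
Need L⁵ ≥ 49 ÷ 0.5 = 98.
2⁵ = 32 < 98 ≤ 243 = 3⁵, so L = 3.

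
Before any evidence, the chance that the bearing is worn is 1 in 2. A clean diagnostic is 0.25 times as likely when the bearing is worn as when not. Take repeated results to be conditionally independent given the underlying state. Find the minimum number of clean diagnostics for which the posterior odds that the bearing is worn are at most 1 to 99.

Prior odds = 0.5/0.5 = 1.
Likelihood ratio per clean diagnostic = 0.25.
Target odds = 1/99.
Need 1 × 0.25ⁿ ≤ 1/99, i.e. 0.25ⁿ ≤ 1/99.
0.25³ = 0.015625 is still above 1/99 but 0.25⁴ = 0.00390625 is at or below it, so n = 4.

4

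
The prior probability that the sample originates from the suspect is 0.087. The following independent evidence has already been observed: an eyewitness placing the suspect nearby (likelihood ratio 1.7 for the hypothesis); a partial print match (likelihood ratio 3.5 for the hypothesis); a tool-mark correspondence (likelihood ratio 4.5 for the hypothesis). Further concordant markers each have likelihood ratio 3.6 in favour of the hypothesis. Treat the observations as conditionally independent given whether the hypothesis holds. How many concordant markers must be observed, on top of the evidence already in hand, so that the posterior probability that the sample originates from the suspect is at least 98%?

3

Prior odds = 0.087/0.913 = 87/913.
Combined Bayes factor of the evidence already in hand = 1.7 × 3.5 × 4.5 = 26.775.
Odds after that evidence = (87/913) × 26.775 = 93177/36520.
Target odds = 0.98/0.02 = 49.
Need 3.6ⁿ ≥ 49 ÷ (93177/36520) = 255640/13311.
3.6² = 12.96 falls short of 255640/13311 but 3.6³ = 46.656 reaches it, so n = 3.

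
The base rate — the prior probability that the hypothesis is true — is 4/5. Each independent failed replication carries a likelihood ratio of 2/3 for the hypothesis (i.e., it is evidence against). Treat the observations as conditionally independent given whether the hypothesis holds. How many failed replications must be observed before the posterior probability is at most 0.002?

Prior odds = 0.8/0.2 = 4.
Likelihood ratio per failed replication = 2/3.
Target posterior odds = 0.002/0.998 = 1/499.
Need 4 × (2/3)ⁿ ≤ 1/499, i.e. (2/3)ⁿ ≤ 1/1996.
(2/3)¹⁸ = 262144/387420489 is still above 1/1996 but (2/3)¹⁹ ≈0.000451093 is at or below it, so n = 19.

19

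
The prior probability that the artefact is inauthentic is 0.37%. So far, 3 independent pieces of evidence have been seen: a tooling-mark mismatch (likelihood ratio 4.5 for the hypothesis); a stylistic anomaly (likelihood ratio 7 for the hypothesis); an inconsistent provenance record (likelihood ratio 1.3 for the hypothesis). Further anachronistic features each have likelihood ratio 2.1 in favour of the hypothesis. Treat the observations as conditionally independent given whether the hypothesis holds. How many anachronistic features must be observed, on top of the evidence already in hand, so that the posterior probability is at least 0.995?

10

Prior odds = 0.0037/0.9963 = 37/9963.
Combined Bayes factor of the evidence already in hand = 4.5 × 7 × 1.3 = 40.95.
Odds after that evidence = (37/9963) × 40.95 = 3367/22140.
Target odds = 0.995/0.005 = 199.
Need 2.1ⁿ ≥ 199 ÷ (3367/22140) = 4405860/3367.
2.1⁹ ≈794.28 falls short of 4405860/3367 but 2.1¹⁰ ≈1667.99 reaches it, so n = 10.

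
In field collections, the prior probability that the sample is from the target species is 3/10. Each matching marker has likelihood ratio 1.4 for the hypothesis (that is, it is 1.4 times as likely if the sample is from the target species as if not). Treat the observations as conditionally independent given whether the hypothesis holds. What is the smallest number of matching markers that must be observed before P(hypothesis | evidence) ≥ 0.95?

Prior odds = 0.3/0.7 = 3/7.
Likelihood ratio per matching marker = 1.4.
Target posterior odds = 0.95/0.05 = 19.
Need (3/7) × 1.4ⁿ ≥ 19, i.e. 1.4ⁿ ≥ 133/3.
1.4¹¹ ≈40.4957 falls short of 133/3 but 1.4¹² ≈56.6939 reaches it, so n = 12.

12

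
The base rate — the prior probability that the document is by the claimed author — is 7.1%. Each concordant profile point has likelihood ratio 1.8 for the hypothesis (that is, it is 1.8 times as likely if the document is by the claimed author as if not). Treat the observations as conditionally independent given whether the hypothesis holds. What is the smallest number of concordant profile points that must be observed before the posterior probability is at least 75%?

7

Prior odds: 0.071 ÷ 0.929 = 71/929.
Likelihood ratio per concordant profile point = 1.8.
Target odds: 0.75 ÷ 0.25 = 3.
Need (71/929) × 1.8ⁿ ≥ 3, i.e. 1.8ⁿ ≥ 2787/71.
1.8⁶ = 531441/15625 falls short of 2787/71 but 1.8⁷ = 4782969/78125 reaches it, so n = 7.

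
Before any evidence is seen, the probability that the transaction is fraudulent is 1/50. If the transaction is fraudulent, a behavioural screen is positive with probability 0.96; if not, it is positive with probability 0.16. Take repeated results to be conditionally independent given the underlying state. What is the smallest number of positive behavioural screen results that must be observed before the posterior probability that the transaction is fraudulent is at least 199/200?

Prior odds: 0.02 ÷ 0.98 = 1/49.
Likelihood ratio of a positive = 0.96/0.16 = 6.
Target odds: 0.995 ÷ 0.005 = 199.
Need (1/49) × 6ⁿ ≥ 199, i.e. 6ⁿ ≥ 9751.
6⁵ = 7776 falls short of 9751 but 6⁶ = 46656 reaches it, so n = 6.

6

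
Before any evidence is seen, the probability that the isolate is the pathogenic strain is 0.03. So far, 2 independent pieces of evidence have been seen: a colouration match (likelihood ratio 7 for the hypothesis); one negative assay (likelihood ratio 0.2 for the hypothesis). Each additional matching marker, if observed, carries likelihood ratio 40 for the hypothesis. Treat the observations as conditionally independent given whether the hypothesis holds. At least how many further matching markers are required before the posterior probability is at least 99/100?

3

Prior odds = 0.03/0.97 = 3/97.
Combined Bayes factor of the evidence already in hand = 7 × 0.2 = 1.4.
Odds after that evidence = (3/97) × 1.4 = 21/485.
Target odds = 0.99/0.01 = 99.
Need 40ⁿ ≥ 99 ÷ (21/485) = 16005/7.
40² = 1600 falls short of 16005/7 but 40³ = 64000 reaches it, so n = 3.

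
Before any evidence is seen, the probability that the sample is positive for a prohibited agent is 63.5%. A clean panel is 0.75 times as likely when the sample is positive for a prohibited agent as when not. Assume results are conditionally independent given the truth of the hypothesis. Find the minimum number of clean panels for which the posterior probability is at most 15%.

Prior odds: 0.635 ÷ 0.365 = 127/73.
Likelihood ratio per clean panel = 0.75.
Target odds: 0.15 ÷ 0.85 = 3/17.
Need (127/73) × 0.75ⁿ ≤ 3/17, i.e. 0.75ⁿ ≤ 219/2159.
0.75⁷ = 2187/16384 is still above 219/2159 but 0.75⁸ = 6561/65536 is at or below it, so n = 8.

8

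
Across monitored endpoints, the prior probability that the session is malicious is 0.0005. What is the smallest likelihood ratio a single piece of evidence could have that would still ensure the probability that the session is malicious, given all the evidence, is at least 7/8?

Prior odds = 0.0005/0.9995 = 1/1999.
Target odds = 0.875/0.125 = 7.
Required Bayes factor = 7 ÷ (1/1999) = 13993.

13993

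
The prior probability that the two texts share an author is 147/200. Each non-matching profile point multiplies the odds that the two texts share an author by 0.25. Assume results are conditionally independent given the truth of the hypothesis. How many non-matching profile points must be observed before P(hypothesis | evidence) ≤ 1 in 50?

Prior odds = 0.735/0.265 = 147/53.
Likelihood ratio per non-matching profile point = 0.25.
Target posterior odds = 0.02/0.98 = 1/49.
Require 0.25ⁿ ≤ 1/49 ÷ (147/53) = 53/7203.
0.25³ = 0.015625 is still above 53/7203 but 0.25⁴ = 0.00390625 is at or below it, so n = 4.

4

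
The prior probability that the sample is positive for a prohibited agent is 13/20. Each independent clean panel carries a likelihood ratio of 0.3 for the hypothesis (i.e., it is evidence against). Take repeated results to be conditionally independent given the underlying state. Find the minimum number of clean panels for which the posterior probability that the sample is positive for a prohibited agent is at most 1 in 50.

Prior odds = 0.65/0.35 = 13/7.
Likelihood ratio per clean panel = 0.3.
Target odds: 0.02 ÷ 0.98 = 1/49.
Require 0.3ⁿ ≤ 1/49 ÷ (13/7) = 1/91.
0.3³ = 0.027 is still above 1/91 but 0.3⁴ = 0.0081 is at or below it, so n = 4.

4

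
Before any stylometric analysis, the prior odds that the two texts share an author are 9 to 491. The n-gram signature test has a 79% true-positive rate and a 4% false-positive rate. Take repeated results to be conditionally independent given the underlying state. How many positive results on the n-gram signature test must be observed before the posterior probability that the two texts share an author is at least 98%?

3

Prior odds = 9/491.
Likelihood ratio of a positive result = 0.79/0.04 = 19.75.
Target posterior odds = 0.98/0.02 = 49.
Need (9/491) × 19.75ⁿ ≥ 49, i.e. 19.75ⁿ ≥ 24059/9.
19.75² = 390.0625 falls short of 24059/9 but 19.75³ = 7703.734375 reaches it, so n = 3.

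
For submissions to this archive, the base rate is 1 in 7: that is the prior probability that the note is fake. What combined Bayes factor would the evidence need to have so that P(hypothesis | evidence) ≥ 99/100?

Prior odds = (1/7)/(6/7) = 1/6.
Target odds = 0.99/0.01 = 99.
Required Bayes factor = 99 ÷ (1/6) = 594.

594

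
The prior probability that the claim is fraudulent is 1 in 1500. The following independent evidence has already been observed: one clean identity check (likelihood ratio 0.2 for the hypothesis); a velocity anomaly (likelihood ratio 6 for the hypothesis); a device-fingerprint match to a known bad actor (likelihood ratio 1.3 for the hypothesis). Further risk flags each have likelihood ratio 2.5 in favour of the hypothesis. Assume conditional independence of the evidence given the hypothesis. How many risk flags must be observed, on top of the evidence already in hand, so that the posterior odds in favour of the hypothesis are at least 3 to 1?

9

Prior odds = (1/1500)/(1499/1500) = 1/1499.
Combined Bayes factor of the evidence already in hand = 0.2 × 6 × 1.3 = 1.56.
Odds after that evidence = (1/1499) × 1.56 = 39/37475.
Target odds = 3.
Need 2.5ⁿ ≥ 3 ÷ (39/37475) = 37475/13.
2.5⁸ = 390625/256 falls short of 37475/13 but 2.5⁹ = 1953125/512 reaches it, so n = 9.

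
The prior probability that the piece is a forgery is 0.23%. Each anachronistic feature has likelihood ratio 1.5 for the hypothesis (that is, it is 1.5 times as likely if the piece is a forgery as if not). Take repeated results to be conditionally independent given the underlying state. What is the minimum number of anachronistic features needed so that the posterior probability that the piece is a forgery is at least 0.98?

Prior odds: 0.0023 ÷ 0.9977 = 23/9977.
Likelihood ratio per anachronistic feature = 1.5.
Target odds: 0.98 ÷ 0.02 = 49.
Need (23/9977) × 1.5ⁿ ≥ 49, i.e. 1.5ⁿ ≥ 488873/23.
1.5²⁴ ≈16834.1 falls short of 488873/23 but 1.5²⁵ ≈25251.2 reaches it, so n = 25.

25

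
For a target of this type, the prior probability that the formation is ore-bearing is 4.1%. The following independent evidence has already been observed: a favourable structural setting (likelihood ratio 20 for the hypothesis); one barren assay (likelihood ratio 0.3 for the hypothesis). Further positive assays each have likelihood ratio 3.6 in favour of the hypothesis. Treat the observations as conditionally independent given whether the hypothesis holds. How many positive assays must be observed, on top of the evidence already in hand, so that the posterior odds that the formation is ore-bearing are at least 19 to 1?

4

Prior odds = 0.041/0.959 = 41/959.
Combined Bayes factor of the evidence already in hand = 20 × 0.3 = 6.
Odds after that evidence = (41/959) × 6 = 246/959.
Target odds = 19.
Need 3.6ⁿ ≥ 19 ÷ (246/959) = 18221/246.
3.6³ = 46.656 falls short of 18221/246 but 3.6⁴ = 167.9616 reaches it, so n = 4.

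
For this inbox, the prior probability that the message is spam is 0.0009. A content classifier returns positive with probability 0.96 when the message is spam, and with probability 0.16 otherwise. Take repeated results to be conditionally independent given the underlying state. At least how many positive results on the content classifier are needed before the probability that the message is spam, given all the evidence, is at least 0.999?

8

Prior odds: 0.0009 ÷ 0.9991 = 9/9991.
Likelihood ratio of a positive result = 0.96/0.16 = 6.
Target posterior odds = 0.999/0.001 = 999.
Need (9/9991) × 6ⁿ ≥ 999, i.e. 6ⁿ ≥ 1109001.
6⁷ = 279936 falls short of 1109001 but 6⁸ = 1679616 reaches it, so n = 8.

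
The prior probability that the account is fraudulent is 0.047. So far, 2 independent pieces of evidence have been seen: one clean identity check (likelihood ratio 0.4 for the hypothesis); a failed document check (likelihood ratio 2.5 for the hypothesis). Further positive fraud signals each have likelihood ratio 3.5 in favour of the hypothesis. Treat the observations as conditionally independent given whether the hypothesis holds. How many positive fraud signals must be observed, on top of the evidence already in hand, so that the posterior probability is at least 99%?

7

Prior odds = 0.047/0.953 = 47/953.
Combined Bayes factor of the evidence already in hand = 0.4 × 2.5 = 1.
Odds after that evidence = (47/953) × 1 = 47/953.
Target odds = 0.99/0.01 = 99.
Need 3.5ⁿ ≥ 99 ÷ (47/953) = 94347/47.
3.5⁶ = 1838.265625 falls short of 94347/47 but 3.5⁷ = 823543/128 reaches it, so n = 7.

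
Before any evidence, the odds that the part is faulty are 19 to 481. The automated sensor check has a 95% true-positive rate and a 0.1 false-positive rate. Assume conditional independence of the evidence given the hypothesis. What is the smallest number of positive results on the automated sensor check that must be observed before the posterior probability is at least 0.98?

Prior odds = 19/481.
Likelihood ratio of a positive result = 0.95/0.1 = 9.5.
Target posterior odds = 0.98/0.02 = 49.
Require 9.5ⁿ ≥ 49 ÷ (19/481) = 23569/19.
9.5³ = 857.375 falls short of 23569/19 but 9.5⁴ = 8145.0625 reaches it, so n = 4.

4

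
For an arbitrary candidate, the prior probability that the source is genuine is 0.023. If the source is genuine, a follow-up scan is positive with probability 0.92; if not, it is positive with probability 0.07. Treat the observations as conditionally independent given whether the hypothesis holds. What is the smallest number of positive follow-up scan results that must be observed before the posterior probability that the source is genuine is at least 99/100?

4

Prior odds: 0.023 ÷ 0.977 = 23/977.
Likelihood ratio of a positive = 0.92/0.07 = 92/7.
Target posterior odds = 0.99/0.01 = 99.
Need (23/977) × (92/7)ⁿ ≥ 99, i.e. (92/7)ⁿ ≥ 96723/23.
(92/7)³ = 778688/343 falls short of 96723/23 but (92/7)⁴ = 71639296/2401 reaches it, so n = 4.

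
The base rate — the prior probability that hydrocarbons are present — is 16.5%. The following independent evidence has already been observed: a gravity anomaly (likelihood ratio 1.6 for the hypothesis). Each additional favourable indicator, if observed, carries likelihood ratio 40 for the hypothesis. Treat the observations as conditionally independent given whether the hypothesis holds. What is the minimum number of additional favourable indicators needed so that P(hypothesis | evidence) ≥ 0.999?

3

Prior odds = 0.165/0.835 = 33/167.
Bayes factor of the evidence already in hand = 1.6.
Odds after that evidence = (33/167) × 1.6 = 264/835.
Target odds = 0.999/0.001 = 999.
Need 40ⁿ ≥ 999 ÷ (264/835) = 278055/88.
40² = 1600 falls short of 278055/88 but 40³ = 64000 reaches it, so n = 3.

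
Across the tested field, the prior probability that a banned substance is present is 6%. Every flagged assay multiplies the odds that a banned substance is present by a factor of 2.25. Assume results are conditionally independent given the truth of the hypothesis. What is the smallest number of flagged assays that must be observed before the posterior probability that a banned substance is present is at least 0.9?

7

Prior odds = 0.06/0.94 = 3/47.
Likelihood ratio per flagged assay = 2.25.
Target odds: 0.9 ÷ 0.1 = 9.
Need (3/47) × 2.25ⁿ ≥ 9, i.e. 2.25ⁿ ≥ 141.
2.25⁶ = 531441/4096 falls short of 141 but 2.25⁷ = 4782969/16384 reaches it, so n = 7.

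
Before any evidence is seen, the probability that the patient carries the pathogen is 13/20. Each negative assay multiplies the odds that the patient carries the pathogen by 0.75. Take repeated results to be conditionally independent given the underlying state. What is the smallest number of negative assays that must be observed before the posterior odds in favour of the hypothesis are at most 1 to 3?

6

Prior odds: 0.65 ÷ 0.35 = 13/7.
Likelihood ratio per negative assay = 0.75.
Target odds = 1/3.
Need (13/7) × 0.75ⁿ ≤ 1/3, i.e. 0.75ⁿ ≤ 7/39.
0.75⁵ = 243/1024 is still above 7/39 but 0.75⁶ = 729/4096 is at or below it, so n = 6.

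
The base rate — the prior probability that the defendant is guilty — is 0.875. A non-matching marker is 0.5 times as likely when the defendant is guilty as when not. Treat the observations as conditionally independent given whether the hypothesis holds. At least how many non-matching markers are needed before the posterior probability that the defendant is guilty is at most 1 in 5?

5

Prior odds = 0.875/0.125 = 7.
Likelihood ratio per non-matching marker = 0.5.
Target posterior odds = 0.2/0.8 = 0.25.
Need 7 × 0.5ⁿ ≤ 0.25, i.e. 0.5ⁿ ≤ 1/28.
0.5⁴ = 0.0625 is still above 1/28 but 0.5⁵ = 0.03125 is at or below it, so n = 5.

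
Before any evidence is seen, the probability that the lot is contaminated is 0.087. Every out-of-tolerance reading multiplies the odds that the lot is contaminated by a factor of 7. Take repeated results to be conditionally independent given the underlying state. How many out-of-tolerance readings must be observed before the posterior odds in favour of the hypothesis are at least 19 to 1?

3

Prior odds = 0.087/0.913 = 87/913.
Likelihood ratio per out-of-tolerance reading = 7.
Target odds = 19.
Require 7ⁿ ≥ 19 ÷ (87/913) = 17347/87.
7² = 49 falls short of 17347/87 but 7³ = 343 reaches it, so n = 3.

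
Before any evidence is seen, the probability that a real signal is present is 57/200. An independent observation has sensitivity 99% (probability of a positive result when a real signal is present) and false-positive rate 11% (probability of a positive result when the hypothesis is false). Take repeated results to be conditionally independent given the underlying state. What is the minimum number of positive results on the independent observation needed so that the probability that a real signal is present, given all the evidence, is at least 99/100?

Prior odds: 0.285 ÷ 0.715 = 57/143.
Likelihood ratio of a positive result = 0.99/0.11 = 9.
Target posterior odds = 0.99/0.01 = 99.
Need (57/143) × 9ⁿ ≥ 99, i.e. 9ⁿ ≥ 4719/19.
9² = 81 falls short of 4719/19 but 9³ = 729 reaches it, so n = 3.

3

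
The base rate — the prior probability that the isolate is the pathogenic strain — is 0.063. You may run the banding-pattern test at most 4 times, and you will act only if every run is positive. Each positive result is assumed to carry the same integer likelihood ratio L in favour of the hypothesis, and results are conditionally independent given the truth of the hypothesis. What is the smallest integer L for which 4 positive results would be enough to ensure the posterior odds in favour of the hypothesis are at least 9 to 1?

4

Prior odds = 0.063/0.937 = 63/937.
Target odds = 9.
Need L⁴ ≥ 9 ÷ (63/937) = 937/7.
3⁴ = 81 < 937/7 ≤ 256 = 4⁴, so L = 4.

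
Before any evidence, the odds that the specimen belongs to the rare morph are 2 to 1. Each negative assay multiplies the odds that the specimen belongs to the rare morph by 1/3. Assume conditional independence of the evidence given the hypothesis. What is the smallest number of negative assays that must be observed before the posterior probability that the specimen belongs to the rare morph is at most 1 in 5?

Prior odds = 2.
Likelihood ratio per negative assay = 1/3.
Target posterior odds = 0.2/0.8 = 0.25.
Need 2 × (1/3)ⁿ ≤ 0.25, i.e. (1/3)ⁿ ≤ 0.125.
(1/3)¹ = 1/3 is still above 0.125 but (1/3)² = 1/9 is at or below it, so n = 2.

2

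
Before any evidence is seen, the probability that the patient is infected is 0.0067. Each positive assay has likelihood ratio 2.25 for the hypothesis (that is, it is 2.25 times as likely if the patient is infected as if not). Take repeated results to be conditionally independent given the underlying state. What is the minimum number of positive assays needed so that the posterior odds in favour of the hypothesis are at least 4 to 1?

Prior odds = 0.0067/0.9933 = 67/9933.
Likelihood ratio per positive assay = 2.25.
Target odds = 4.
Need (67/9933) × 2.25ⁿ ≥ 4, i.e. 2.25ⁿ ≥ 39732/67.
2.25⁷ = 4782969/16384 falls short of 39732/67 but 2.25⁸ = 43046721/65536 reaches it, so n = 8.

8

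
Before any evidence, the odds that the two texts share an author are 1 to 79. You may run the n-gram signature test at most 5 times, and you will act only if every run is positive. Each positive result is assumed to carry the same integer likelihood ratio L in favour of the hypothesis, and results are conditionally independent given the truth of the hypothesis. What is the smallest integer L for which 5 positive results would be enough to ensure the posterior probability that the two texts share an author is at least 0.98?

Prior odds = 1/79.
Target odds = 0.98/0.02 = 49.
Need L⁵ ≥ 49 ÷ (1/79) = 3871.
5⁵ = 3125 < 3871 ≤ 7776 = 6⁵, so L = 6.

6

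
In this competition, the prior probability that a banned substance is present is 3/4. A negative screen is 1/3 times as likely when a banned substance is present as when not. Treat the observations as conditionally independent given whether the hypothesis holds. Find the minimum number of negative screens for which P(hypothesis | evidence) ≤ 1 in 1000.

8

Prior odds: 0.75 ÷ 0.25 = 3.
Likelihood ratio per negative screen = 1/3.
Target odds: 0.001 ÷ 0.999 = 1/999.
Need 3 × (1/3)ⁿ ≤ 1/999, i.e. (1/3)ⁿ ≤ 1/2997.
(1/3)⁷ = 1/2187 is still above 1/2997 but (1/3)⁸ = 1/6561 is at or below it, so n = 8.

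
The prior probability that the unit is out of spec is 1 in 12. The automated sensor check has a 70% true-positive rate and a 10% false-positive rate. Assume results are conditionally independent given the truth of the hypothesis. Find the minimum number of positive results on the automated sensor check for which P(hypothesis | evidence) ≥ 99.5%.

4

Prior odds: (1/12) ÷ (11/12) = 1/11.
Likelihood ratio of a positive result = 0.7/0.1 = 7.
Target odds: 0.995 ÷ 0.005 = 199.
Need (1/11) × 7ⁿ ≥ 199, i.e. 7ⁿ ≥ 2189.
7³ = 343 falls short of 2189 but 7⁴ = 2401 reaches it, so n = 4.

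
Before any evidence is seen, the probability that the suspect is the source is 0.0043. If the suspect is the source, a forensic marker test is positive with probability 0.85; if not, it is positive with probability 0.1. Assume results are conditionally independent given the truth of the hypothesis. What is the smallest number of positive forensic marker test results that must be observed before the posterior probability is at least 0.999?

6

Prior odds = 0.0043/0.9957 = 43/9957.
Likelihood ratio of a positive = 0.85/0.1 = 8.5.
Target odds: 0.999 ÷ 0.001 = 999.
Require 8.5ⁿ ≥ 999 ÷ (43/9957) = 9947043/43.
8.5⁵ = 44370.53125 falls short of 9947043/43 but 8.5⁶ = 24137569/64 reaches it, so n = 6.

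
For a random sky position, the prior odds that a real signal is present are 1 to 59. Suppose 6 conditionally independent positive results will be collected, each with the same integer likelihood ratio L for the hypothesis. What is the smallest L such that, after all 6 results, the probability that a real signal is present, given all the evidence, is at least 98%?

4

Prior odds = 1/59.
Target odds = 0.98/0.02 = 49.
Need L⁶ ≥ 49 ÷ (1/59) = 2891.
3⁶ = 729 < 2891 ≤ 4096 = 4⁶, so L = 4.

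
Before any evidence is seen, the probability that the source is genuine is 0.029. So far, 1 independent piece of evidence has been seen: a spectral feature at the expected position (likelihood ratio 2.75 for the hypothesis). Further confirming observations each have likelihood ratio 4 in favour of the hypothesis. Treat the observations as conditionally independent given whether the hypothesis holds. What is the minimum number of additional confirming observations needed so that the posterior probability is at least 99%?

6

Prior odds = 0.029/0.971 = 29/971.
Bayes factor of the evidence already in hand = 2.75.
Odds after that evidence = (29/971) × 2.75 = 319/3884.
Target odds = 0.99/0.01 = 99.
Need 4ⁿ ≥ 99 ÷ (319/3884) = 34956/29.
4⁵ = 1024 falls short of 34956/29 but 4⁶ = 4096 reaches it, so n = 6.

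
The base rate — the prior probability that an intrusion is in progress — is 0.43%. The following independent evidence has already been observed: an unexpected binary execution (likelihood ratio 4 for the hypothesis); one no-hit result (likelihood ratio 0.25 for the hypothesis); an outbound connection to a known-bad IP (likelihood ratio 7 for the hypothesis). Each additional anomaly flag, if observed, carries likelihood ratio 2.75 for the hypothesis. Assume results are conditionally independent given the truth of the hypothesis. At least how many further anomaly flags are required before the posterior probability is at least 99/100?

9

Prior odds = 0.0043/0.9957 = 43/9957.
Combined Bayes factor of the evidence already in hand = 4 × 0.25 × 7 = 7.
Odds after that evidence = (43/9957) × 7 = 301/9957.
Target odds = 0.99/0.01 = 99.
Need 2.75ⁿ ≥ 99 ÷ (301/9957) = 985743/301.
2.75⁸ = 214358881/65536 falls short of 985743/301 but 2.75⁹ ≈8994.86 reaches it, so n = 9.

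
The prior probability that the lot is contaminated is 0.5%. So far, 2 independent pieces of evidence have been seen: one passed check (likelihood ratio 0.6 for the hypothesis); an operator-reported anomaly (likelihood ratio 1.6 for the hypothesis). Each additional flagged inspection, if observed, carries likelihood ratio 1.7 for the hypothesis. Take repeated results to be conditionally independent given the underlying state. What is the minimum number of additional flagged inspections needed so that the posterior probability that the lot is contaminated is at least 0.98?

18

Prior odds = 0.005/0.995 = 1/199.
Combined Bayes factor of the evidence already in hand = 0.6 × 1.6 = 0.96.
Odds after that evidence = (1/199) × 0.96 = 24/4975.
Target odds = 0.98/0.02 = 49.
Need 1.7ⁿ ≥ 49 ÷ (24/4975) = 243775/24.
1.7¹⁷ ≈8272.4 falls short of 243775/24 but 1.7¹⁸ ≈14063.1 reaches it, so n = 18.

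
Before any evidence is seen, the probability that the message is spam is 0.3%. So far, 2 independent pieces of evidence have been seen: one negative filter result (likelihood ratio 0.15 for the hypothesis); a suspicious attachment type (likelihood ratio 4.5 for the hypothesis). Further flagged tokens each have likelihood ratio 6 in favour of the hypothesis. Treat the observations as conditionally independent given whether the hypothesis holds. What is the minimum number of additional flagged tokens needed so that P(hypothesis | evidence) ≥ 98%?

6

Prior odds = 0.003/0.997 = 3/997.
Combined Bayes factor of the evidence already in hand = 0.15 × 4.5 = 0.675.
Odds after that evidence = (3/997) × 0.675 = 81/39880.
Target odds = 0.98/0.02 = 49.
Need 6ⁿ ≥ 49 ÷ (81/39880) = 1954120/81.
6⁵ = 7776 falls short of 1954120/81 but 6⁶ = 46656 reaches it, so n = 6.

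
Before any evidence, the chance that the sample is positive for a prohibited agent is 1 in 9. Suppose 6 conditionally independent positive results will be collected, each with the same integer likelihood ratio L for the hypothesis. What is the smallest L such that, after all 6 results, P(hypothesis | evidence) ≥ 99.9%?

5

Prior odds = (1/9)/(8/9) = 0.125.
Target odds = 0.999/0.001 = 999.
Need L⁶ ≥ 999 ÷ 0.125 = 7992.
4⁶ = 4096 < 7992 ≤ 15625 = 5⁶, so L = 5.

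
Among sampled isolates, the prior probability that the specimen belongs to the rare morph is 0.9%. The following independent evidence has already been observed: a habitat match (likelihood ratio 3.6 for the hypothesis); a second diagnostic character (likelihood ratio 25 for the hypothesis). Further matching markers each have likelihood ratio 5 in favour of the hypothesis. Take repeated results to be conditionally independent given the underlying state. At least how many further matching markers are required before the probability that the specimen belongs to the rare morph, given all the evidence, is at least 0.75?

1

Prior odds = 0.009/0.991 = 9/991.
Combined Bayes factor of the evidence already in hand = 3.6 × 25 = 90.
Odds after that evidence = (9/991) × 90 = 810/991.
Target odds = 0.75/0.25 = 3.
Need 5ⁿ ≥ 3 ÷ (810/991) = 991/270.
5¹ = 5, which meets the required 991/270; so n = 1.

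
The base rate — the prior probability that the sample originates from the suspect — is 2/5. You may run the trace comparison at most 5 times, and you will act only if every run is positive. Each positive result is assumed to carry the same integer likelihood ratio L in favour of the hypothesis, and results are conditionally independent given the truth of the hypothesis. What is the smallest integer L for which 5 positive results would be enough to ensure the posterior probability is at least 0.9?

Prior odds = 0.4/0.6 = 2/3.
Target odds = 0.9/0.1 = 9.
Need L⁵ ≥ 9 ÷ (2/3) = 13.5.
1⁵ = 1 < 13.5 ≤ 32 = 2⁵, so L = 2.

2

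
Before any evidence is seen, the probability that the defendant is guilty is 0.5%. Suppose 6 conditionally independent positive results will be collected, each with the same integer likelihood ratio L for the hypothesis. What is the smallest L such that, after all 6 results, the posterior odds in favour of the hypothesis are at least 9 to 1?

4

Prior odds = 0.005/0.995 = 1/199.
Target odds = 9.
Need L⁶ ≥ 9 ÷ (1/199) = 1791.
3⁶ = 729 < 1791 ≤ 4096 = 4⁶, so L = 4.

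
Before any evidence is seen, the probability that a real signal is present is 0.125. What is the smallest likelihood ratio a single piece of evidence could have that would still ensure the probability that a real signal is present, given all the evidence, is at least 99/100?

Prior odds = 0.125/0.875 = 1/7.
Target odds = 0.99/0.01 = 99.
Required Bayes factor = 99 ÷ (1/7) = 693.

693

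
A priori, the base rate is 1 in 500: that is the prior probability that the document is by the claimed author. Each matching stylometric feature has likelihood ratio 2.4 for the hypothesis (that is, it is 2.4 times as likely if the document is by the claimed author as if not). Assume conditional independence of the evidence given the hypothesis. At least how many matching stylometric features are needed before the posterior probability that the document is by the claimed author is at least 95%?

Prior odds: 0.002 ÷ 0.998 = 1/499.
Likelihood ratio per matching stylometric feature = 2.4.
Target odds: 0.95 ÷ 0.05 = 19.
Require 2.4ⁿ ≥ 19 ÷ (1/499) = 9481.
2.4¹⁰ ≈6340.34 falls short of 9481 but 2.4¹¹ ≈15216.8 reaches it, so n = 11.

11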